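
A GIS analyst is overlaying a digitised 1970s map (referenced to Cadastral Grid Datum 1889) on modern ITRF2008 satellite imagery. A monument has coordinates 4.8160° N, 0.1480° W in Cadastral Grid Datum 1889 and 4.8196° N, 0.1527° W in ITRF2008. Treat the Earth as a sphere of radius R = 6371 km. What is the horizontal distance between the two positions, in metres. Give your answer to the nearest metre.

Δφ = 4.8196° − 4.8160° = +0.0036°; Δλ = -0.1527° − -0.1480° = -0.0047°.
1° along a meridian = πR/180 = 111195 m.
ΔN = Δφ × 111195 = 400.3 m; ΔE = Δλ × 111195 × cos(4.8160°) = -0.0047 × 111195 × 0.996469 = -520.8 m.
Distance = √(ΔE² + ΔN²) = √((-520.8)² + 400.3²) = 656.8 m.

657 m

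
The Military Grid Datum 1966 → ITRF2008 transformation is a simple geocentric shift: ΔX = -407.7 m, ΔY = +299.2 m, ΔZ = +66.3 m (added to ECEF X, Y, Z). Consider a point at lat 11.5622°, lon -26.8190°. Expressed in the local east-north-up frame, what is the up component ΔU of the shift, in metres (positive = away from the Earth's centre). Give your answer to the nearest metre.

At φ = 11.5622°, λ = -26.8190°: sin φ = 0.200432, cos φ = 0.979708, sin λ = -0.451174, cos λ = 0.892436.
ΔU = cos φ cos λ·ΔX + cos φ sin λ·ΔY + sin φ·ΔZ = (0.979708)(0.892436)(-407.7) + (0.979708)(-0.451174)(299.2) + (0.200432)(66.3) = -475.43 m.

ΔU = -475 m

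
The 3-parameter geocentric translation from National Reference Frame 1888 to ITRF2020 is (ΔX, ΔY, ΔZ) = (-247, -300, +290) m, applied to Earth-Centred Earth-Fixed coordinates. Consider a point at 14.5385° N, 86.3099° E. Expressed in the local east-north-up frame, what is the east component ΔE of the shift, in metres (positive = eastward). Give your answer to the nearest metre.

ΔE = 227 m

At φ = 14.5385°, λ = 86.3099°: sin φ = 0.251030, cos φ = 0.967979, sin λ = 0.997927, cos λ = 0.064360.
ΔE = −sin λ·ΔX + cos λ·ΔY = −(0.997927)·(-247) + (0.064360)·(-300) = 227.18 m.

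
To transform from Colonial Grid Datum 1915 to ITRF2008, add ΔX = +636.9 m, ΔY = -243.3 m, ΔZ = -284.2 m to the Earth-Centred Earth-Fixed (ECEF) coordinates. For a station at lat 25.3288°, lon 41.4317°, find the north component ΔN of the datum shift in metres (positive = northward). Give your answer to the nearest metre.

At φ = 25.3288°, λ = 41.4317°: sin φ = 0.427812, cos φ = 0.903868, sin λ = 0.661727, cos λ = 0.749745.
ΔN = −sin φ cos λ·ΔX − sin φ sin λ·ΔY + cos φ·ΔZ = −(0.427812)(0.749745)(636.9) − (0.427812)(0.661727)(-243.3) + (0.903868)(-284.2) = -392.29 m.

ΔN = -392 m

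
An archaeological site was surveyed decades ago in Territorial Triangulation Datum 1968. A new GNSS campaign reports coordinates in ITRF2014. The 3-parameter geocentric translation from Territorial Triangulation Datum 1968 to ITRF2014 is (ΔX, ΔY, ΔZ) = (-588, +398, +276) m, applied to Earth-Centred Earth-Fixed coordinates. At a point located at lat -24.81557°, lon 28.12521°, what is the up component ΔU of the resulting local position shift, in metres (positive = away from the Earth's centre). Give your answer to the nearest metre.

At φ = -24.81557°, λ = 28.12521°: sin φ = -0.419699, cos φ = 0.907663, sin λ = 0.471400, cos λ = 0.881920.
ΔU = cos φ cos λ·ΔX + cos φ sin λ·ΔY + sin φ·ΔZ = (0.907663)(0.881920)(-588) + (0.907663)(0.471400)(398) + (-0.419699)(276) = -416.23 m.

ΔU = -416 m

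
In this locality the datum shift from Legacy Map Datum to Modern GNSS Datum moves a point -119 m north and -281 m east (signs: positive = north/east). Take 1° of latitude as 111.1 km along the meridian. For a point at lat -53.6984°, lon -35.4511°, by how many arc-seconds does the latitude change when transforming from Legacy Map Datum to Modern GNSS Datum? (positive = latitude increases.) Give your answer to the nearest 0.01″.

Δφ = -3.86″

1° of latitude = 111.1 km, so Δφ = -119.0 / 111100 = -0.0010711° = -3.856″.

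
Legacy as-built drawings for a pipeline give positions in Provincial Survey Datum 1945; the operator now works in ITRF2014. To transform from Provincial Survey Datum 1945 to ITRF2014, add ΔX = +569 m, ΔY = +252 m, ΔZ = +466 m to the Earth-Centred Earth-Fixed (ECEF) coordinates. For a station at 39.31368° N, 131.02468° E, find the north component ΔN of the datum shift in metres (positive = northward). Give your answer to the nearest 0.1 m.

ΔN = 476.7 m

The local north axis is (−sin φ cos λ, −sin φ sin λ, cos φ), giving ΔN = 236.626 − 120.451 + 360.539 = 476.71 m.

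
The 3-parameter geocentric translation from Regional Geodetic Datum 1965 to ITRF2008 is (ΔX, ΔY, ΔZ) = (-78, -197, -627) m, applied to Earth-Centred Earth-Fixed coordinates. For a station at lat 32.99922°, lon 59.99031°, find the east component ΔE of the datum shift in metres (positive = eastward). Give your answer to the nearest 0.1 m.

At φ = 32.99922°, λ = 59.99031°: sin φ = 0.544628, cos φ = 0.838678, sin λ = 0.865941, cos λ = 0.500146.
ΔE = −sin λ·ΔX + cos λ·ΔY = −(0.865941)·(-78) + (0.500146)·(-197) = -30.99 m.

ΔE = -31.0 m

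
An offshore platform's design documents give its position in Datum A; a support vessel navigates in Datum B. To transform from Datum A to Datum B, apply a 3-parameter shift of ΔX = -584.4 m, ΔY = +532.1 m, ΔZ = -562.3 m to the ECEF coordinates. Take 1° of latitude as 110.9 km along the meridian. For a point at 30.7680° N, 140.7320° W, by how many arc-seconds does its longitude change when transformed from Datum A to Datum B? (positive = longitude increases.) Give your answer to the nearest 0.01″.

Δλ = -29.54″

sin φ = 0.511563, cos φ = 0.859246, sin λ = -0.632949, cos λ = -0.774194.
East component: ΔE = −sin λ·ΔX + cos λ·ΔY = −(-0.632949)(-584.4) + (-0.774194)(532.1) = -781.84 m.
1° of latitude spans 110900 m; at latitude φ, 1° of longitude spans that × cos φ = 95290.4 m, so Δλ = -781.84 / 95290.4 × 3600 = -29.537″.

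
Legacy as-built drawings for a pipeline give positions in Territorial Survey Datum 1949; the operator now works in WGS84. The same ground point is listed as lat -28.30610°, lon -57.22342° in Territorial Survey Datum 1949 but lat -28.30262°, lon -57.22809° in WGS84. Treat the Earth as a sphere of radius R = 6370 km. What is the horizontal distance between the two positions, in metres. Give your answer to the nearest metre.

Δφ = -28.30262° − -28.30610° = +0.00348°; Δλ = -57.22809° − -57.22342° = -0.00467°.
1° along a meridian = πR/180 = 111177 m.
ΔN = Δφ × 111177 = 386.9 m; ΔE = Δλ × 111177 × cos(-28.30610°) = -0.00467 × 111177 × 0.880427 = -457.1 m.
Distance = √(ΔE² + ΔN²) = √((-457.1)² + 386.9²) = 598.9 m.

599 m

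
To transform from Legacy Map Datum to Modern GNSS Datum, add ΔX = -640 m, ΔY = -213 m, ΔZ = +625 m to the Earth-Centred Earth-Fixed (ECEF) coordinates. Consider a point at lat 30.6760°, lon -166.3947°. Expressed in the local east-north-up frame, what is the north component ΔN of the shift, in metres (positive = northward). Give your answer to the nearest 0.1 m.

ΔN = 194.6 m

The local north axis is (−sin φ cos λ, −sin φ sin λ, cos φ), giving ΔN = -317.355 − 25.562 + 537.541 = 194.62 m.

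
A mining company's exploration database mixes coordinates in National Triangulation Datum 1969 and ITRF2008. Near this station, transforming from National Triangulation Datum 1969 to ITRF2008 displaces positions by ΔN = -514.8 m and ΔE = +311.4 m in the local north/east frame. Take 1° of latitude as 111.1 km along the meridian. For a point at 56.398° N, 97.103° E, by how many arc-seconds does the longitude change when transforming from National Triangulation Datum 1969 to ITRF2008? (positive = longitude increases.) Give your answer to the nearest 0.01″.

Δλ = 18.23″

At latitude 56.398°, cos φ = 0.553421.
1° of longitude at this latitude = 111.1 × cos φ = 61.49 km, so Δλ = 311.4 / 61485.0 = 0.0050646° = 18.233″.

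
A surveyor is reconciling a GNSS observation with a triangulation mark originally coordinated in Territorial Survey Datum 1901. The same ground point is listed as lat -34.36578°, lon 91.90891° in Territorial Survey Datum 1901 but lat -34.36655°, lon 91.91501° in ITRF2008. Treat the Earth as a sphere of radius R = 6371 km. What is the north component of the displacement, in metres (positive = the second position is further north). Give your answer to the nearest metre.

ΔN = -86 m

Δφ = -34.36655° − -34.36578° = -0.00077°; Δλ = 91.91501° − 91.90891° = +0.00610°.
1° along a meridian = πR/180 = 111195 m.
ΔN = Δφ × 111195 = -85.6 m; ΔE = Δλ × 111195 × cos(-34.36578°) = +0.00610 × 111195 × 0.825451 = 559.9 m.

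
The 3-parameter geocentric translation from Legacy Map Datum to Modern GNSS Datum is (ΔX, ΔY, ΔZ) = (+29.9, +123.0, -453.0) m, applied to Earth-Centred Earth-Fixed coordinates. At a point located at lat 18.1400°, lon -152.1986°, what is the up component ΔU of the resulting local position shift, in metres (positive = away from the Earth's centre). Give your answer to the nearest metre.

The local up (radial) axis is (cos φ cos λ, cos φ sin λ, sin φ), giving ΔU = -25.134 − 54.517 − 141.037 = -220.69 m.

ΔU = -221 m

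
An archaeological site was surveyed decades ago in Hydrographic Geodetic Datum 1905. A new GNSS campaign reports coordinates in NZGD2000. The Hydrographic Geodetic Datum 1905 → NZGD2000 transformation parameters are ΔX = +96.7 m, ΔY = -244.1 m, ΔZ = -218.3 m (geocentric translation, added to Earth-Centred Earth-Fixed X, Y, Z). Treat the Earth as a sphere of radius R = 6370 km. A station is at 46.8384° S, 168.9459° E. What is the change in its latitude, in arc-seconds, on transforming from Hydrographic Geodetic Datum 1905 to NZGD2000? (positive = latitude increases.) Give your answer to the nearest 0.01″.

sin φ = -0.729427, cos φ = 0.684058, sin λ = 0.191736, cos λ = -0.981447.
North component: ΔN = −sin φ cos λ·ΔX − sin φ sin λ·ΔY + cos φ·ΔZ = −(-0.729427)(-0.981447)(96.7) − (-0.729427)(0.191736)(-244.1) + (0.684058)(-218.3) = -252.70 m.
1° of latitude spans πR/180 = 111177 m, so Δφ = -252.70 / 111177 × 3600 = -8.182″.

Δφ = -8.18″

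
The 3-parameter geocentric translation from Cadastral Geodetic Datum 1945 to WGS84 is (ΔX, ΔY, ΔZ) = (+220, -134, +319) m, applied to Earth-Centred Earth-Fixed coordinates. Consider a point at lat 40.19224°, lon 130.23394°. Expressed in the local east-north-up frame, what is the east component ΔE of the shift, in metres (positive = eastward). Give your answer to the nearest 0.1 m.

ΔE = -81.4 m

At φ = 40.19224°, λ = 130.23394°: sin φ = 0.645354, cos φ = 0.763883, sin λ = 0.763414, cos λ = -0.645910.
ΔE = −sin λ·ΔX + cos λ·ΔY = −(0.763414)·(220) + (-0.645910)·(-134) = -81.40 m.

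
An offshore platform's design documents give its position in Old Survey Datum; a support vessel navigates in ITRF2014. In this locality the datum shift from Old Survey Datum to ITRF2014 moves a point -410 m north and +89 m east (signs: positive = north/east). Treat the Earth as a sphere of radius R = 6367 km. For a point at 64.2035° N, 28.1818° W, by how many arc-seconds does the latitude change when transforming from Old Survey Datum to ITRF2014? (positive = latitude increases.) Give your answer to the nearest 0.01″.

Δφ = -13.28″

On a sphere of radius R, 1 rad of latitude = R, so Δφ = ΔN / R = -410.0 / 6367000 = -6.4395e-05 rad = -13.282″.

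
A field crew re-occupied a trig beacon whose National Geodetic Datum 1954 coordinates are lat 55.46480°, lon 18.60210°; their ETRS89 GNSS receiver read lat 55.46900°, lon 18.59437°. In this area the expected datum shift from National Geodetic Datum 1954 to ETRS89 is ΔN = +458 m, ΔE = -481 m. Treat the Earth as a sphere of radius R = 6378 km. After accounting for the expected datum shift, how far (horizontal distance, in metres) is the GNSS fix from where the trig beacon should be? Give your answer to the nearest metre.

12 m

Observed coordinate differences: Δφ = +0.00420°, Δλ = -0.00773°.
Converting to metres (1° lat = 111317 m, cos φ = 0.566912): observed ΔN = 467.5 m, observed ΔE = -487.8 m.
Subtracting the expected shift leaves a residual of 467.5 − (458) = 9.5 m north and -487.8 − (-481) = -6.8 m east.
Residual distance = √(9.5² + (-6.8)²) = 11.7 m.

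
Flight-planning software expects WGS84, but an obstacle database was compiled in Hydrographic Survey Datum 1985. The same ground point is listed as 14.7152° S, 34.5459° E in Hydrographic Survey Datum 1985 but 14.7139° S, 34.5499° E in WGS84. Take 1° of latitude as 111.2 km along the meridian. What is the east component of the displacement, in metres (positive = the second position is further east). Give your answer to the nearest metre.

ΔE = 430 m

Δφ = -14.7139° − -14.7152° = +0.0013°; Δλ = 34.5499° − 34.5459° = +0.0040°.
ΔN = Δφ × 111200 = 144.6 m; ΔE = Δλ × 111200 × cos(-14.7152°) = +0.0040 × 111200 × 0.967200 = 430.2 m.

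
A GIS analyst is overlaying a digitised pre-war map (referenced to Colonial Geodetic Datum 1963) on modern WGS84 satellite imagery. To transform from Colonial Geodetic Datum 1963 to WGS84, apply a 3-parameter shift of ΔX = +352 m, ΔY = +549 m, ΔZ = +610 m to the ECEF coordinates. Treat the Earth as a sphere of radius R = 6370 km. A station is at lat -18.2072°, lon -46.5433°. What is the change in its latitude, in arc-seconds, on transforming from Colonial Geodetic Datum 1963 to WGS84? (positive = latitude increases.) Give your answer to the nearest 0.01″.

sin φ = -0.312454, cos φ = 0.949933, sin λ = -0.725894, cos λ = 0.687806.
North component: ΔN = −sin φ cos λ·ΔX − sin φ sin λ·ΔY + cos φ·ΔZ = −(-0.312454)(0.687806)(352) − (-0.312454)(-0.725894)(549) + (0.949933)(610) = 530.59 m.
1° of latitude spans πR/180 = 111177 m, so Δφ = 530.59 / 111177 × 3600 = 17.181″.

Δφ = 17.18″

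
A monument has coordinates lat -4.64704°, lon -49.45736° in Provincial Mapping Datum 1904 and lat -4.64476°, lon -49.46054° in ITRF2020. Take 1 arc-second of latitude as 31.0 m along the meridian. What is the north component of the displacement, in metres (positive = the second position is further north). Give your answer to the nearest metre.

Δφ = -4.64476° − -4.64704° = +0.00228°; Δλ = -49.46054° − -49.45736° = -0.00318°.
1° of latitude = 3600 × 31.00 = 111600 m.
ΔN = Δφ × 111600 = 254.4 m; ΔE = Δλ × 111600 × cos(-4.64704°) = -0.00318 × 111600 × 0.996713 = -353.7 m.

ΔN = 254 m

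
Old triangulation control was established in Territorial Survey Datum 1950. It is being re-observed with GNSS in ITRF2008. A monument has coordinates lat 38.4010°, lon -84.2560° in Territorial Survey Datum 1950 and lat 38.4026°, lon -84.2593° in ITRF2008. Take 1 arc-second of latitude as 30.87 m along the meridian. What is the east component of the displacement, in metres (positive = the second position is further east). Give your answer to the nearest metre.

Δφ = 38.4026° − 38.4010° = +0.0016°; Δλ = -84.2593° − -84.2560° = -0.0033°.
1° of latitude = 3600 × 30.87 = 111132 m.
ΔN = Δφ × 111132 = 177.8 m; ΔE = Δλ × 111132 × cos(38.4010°) = -0.0033 × 111132 × 0.783683 = -287.4 m.

ΔE = -287 m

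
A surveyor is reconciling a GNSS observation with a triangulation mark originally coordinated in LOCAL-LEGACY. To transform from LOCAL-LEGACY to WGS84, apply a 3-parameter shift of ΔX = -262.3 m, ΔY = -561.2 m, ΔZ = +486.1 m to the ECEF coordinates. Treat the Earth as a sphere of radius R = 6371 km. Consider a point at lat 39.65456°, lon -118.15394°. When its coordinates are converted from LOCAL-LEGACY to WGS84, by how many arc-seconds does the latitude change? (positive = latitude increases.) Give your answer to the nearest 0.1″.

sin φ = 0.638157, cos φ = 0.769906, sin λ = -0.881683, cos λ = -0.471842.
North component: ΔN = −sin φ cos λ·ΔX − sin φ sin λ·ΔY + cos φ·ΔZ = −(0.638157)(-0.471842)(-262.3) − (0.638157)(-0.881683)(-561.2) + (0.769906)(486.1) = -20.49 m.
1° of latitude spans πR/180 = 111195 m, so Δφ = -20.49 / 111195 × 3600 = -0.663″.

Δφ = -0.7″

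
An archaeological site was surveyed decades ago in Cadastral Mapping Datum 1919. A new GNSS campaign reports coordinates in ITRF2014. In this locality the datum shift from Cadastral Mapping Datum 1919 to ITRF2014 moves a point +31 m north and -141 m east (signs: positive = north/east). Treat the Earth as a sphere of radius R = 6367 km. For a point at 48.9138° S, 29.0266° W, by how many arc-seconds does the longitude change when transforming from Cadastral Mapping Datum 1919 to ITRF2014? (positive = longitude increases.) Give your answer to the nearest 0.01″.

At latitude -48.9138°, cos φ = 0.657194.
One radian of longitude at latitude φ spans R cos φ, so Δλ = ΔE / (R cos φ) = -141.0 / (6367000 × 0.657194) = -3.3697e-05 rad = -6.950″.

Δλ = -6.95″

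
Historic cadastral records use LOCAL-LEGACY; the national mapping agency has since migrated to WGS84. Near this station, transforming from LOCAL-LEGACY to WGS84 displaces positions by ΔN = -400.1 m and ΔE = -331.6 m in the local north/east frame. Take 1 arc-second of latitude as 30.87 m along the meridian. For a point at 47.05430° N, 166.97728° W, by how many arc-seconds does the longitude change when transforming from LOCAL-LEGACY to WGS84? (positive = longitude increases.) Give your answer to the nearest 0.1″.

At latitude 47.05430°, cos φ = 0.681305.
1″ of longitude at this latitude = 30.87 × cos φ = 21.0319 m, so Δλ = -331.6 / 21.0319 = -15.767″.

Δλ = -15.8″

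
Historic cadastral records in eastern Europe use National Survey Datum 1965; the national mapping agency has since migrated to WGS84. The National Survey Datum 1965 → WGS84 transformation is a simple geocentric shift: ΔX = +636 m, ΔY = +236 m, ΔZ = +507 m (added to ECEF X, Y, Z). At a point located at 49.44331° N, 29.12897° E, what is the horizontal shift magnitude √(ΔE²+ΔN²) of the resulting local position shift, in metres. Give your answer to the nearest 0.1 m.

207.4 m

The local east axis at (φ, λ) is (−sin λ, cos λ, 0), so ΔE = −sin(29.12897°)·636 + cos(29.12897°)·236 = -103.44 m.
The local north axis is (−sin φ cos λ, −sin φ sin λ, cos φ), giving ΔN = -422.096 − 87.281 + 329.651 = -179.73 m.
Horizontal magnitude = √(ΔE² + ΔN²) = √((-103.44)² + (-179.73)²) = 207.37 m.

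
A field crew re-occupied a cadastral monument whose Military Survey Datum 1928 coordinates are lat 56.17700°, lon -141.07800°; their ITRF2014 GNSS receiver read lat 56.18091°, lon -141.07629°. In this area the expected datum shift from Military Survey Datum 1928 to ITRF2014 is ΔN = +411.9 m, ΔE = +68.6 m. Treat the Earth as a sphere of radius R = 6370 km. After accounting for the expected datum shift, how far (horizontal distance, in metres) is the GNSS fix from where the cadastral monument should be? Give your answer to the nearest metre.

44 m

Observed coordinate differences: Δφ = +0.00391°, Δλ = +0.00171°.
Converting to metres (1° lat = 111177 m, cos φ = 0.556629): observed ΔN = 434.7 m, observed ΔE = 105.8 m.
Subtracting the expected shift leaves a residual of 434.7 − (411.9) = 22.8 m north and 105.8 − (68.6) = 37.2 m east.
Residual distance = √(22.8² + 37.2²) = 43.7 m.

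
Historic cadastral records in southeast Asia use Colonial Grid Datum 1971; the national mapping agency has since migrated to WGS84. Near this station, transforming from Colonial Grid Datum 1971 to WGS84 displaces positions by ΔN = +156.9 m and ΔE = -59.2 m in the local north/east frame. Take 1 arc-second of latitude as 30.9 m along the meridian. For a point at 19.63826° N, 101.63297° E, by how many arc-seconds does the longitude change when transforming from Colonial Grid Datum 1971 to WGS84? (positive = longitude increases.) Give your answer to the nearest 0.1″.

At latitude 19.63826°, cos φ = 0.941833.
1″ of longitude at this latitude = 30.90 × cos φ = 29.1026 m, so Δλ = -59.2 / 29.1026 = -2.034″.

Δλ = -2.0″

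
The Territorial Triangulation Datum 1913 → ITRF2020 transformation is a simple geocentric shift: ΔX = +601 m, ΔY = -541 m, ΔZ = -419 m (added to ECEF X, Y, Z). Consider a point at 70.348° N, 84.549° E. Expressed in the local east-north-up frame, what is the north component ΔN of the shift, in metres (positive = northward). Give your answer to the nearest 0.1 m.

The local north axis is (−sin φ cos λ, −sin φ sin λ, cos φ), giving ΔN = -53.766 + 507.184 − 140.912 = 312.51 m.

ΔN = 312.5 m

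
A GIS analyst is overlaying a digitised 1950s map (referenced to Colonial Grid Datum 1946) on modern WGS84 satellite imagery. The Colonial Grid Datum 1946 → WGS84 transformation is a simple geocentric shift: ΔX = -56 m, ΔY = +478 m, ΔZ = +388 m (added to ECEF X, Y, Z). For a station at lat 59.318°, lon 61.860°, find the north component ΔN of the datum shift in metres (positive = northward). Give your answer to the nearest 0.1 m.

ΔN = -141.8 m

The local north axis is (−sin φ cos λ, −sin φ sin λ, cos φ), giving ΔN = 22.714 − 362.495 + 197.986 = -141.80 m.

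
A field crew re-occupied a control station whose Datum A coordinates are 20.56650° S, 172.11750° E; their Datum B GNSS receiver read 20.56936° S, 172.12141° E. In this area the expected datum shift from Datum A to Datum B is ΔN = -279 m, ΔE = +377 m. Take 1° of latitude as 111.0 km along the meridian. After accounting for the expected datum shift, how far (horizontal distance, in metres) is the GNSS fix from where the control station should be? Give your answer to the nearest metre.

Observed coordinate differences: Δφ = -0.00286°, Δλ = +0.00391°.
Converting to metres (1° lat = 111000 m, cos φ = 0.936265): observed ΔN = -317.5 m, observed ΔE = 406.3 m.
Subtracting the expected shift leaves a residual of -317.5 − (-279) = -38.5 m north and 406.3 − (377) = 29.3 m east.
Residual distance = √((-38.5)² + 29.3²) = 48.4 m.

48 m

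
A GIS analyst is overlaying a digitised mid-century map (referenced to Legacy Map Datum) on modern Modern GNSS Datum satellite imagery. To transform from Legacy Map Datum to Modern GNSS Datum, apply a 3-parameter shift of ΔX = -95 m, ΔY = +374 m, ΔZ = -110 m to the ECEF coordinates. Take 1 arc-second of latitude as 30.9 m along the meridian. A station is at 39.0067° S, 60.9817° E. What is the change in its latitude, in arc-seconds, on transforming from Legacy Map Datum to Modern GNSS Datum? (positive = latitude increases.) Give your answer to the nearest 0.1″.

sin φ = -0.629411, cos φ = 0.777072, sin λ = 0.874465, cos λ = 0.485089.
North component: ΔN = −sin φ cos λ·ΔX − sin φ sin λ·ΔY + cos φ·ΔZ = −(-0.629411)(0.485089)(-95) − (-0.629411)(0.874465)(374) + (0.777072)(-110) = 91.37 m.
1° of latitude spans 3600 × 30.90 = 111240 m, so Δφ = 91.37 / 111240 × 3600 = 2.957″.

Δφ = 3.0″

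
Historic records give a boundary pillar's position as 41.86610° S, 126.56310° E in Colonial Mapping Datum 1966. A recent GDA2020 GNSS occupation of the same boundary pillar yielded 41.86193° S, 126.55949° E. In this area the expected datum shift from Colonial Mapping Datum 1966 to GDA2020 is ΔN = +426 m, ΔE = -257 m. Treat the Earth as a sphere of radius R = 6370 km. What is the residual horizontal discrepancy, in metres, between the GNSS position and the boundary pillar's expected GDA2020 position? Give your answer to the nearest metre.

Observed coordinate differences: Δφ = +0.00417°, Δλ = -0.00361°.
Converting to metres (1° lat = 111177 m, cos φ = 0.744707): observed ΔN = 463.6 m, observed ΔE = -298.9 m.
Subtracting the expected shift leaves a residual of 463.6 − (426) = 37.6 m north and -298.9 − (-257) = -41.9 m east.
Residual distance = √(37.6² + (-41.9)²) = 56.3 m.

56 m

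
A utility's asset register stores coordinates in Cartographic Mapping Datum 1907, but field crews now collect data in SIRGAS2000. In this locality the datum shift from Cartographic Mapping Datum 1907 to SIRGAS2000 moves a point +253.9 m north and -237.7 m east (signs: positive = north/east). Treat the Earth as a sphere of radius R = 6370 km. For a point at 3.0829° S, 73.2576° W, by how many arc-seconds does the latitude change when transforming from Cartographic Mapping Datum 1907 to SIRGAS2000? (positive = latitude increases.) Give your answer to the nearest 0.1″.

Δφ = 8.2″

On a sphere of radius R, 1 rad of latitude = R, so Δφ = ΔN / R = 253.9 / 6370000 = 3.9859e-05 rad = 8.221″.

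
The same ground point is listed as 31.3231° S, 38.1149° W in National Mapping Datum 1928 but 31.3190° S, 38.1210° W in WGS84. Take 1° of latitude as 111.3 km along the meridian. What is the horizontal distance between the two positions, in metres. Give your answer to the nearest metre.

Δφ = -31.3190° − -31.3231° = +0.0041°; Δλ = -38.1210° − -38.1149° = -0.0061°.
ΔN = Δφ × 111300 = 456.3 m; ΔE = Δλ × 111300 × cos(-31.3231°) = -0.0061 × 111300 × 0.854249 = -580.0 m.
Distance = √(ΔE² + ΔN²) = √((-580.0)² + 456.3²) = 738.0 m.

738 m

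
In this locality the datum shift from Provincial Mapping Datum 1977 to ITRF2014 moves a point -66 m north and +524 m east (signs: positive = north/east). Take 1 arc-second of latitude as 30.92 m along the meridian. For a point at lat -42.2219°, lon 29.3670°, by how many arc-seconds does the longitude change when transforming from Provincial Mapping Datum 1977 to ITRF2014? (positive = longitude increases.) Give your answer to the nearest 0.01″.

Δλ = 22.88″

At latitude -42.2219°, cos φ = 0.740548.
1″ of longitude at this latitude = 30.92 × cos φ = 22.8977 m, so Δλ = 524.0 / 22.8977 = 22.884″.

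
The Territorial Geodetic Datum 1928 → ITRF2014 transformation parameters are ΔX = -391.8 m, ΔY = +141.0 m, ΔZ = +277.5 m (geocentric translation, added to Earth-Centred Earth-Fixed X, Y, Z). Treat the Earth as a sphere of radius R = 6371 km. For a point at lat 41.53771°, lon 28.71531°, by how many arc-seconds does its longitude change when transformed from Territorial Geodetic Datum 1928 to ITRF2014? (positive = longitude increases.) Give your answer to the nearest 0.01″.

sin φ = 0.663113, cos φ = 0.748519, sin λ = 0.480458, cos λ = 0.877018.
East component: ΔE = −sin λ·ΔX + cos λ·ΔY = −(0.480458)(-391.8) + (0.877018)(141.0) = 311.90 m.
1° of latitude spans πR/180 = 111195 m; at latitude φ, 1° of longitude spans that × cos φ = 83231.6 m, so Δλ = 311.90 / 83231.6 × 3600 = 13.491″.

Δλ = 13.49″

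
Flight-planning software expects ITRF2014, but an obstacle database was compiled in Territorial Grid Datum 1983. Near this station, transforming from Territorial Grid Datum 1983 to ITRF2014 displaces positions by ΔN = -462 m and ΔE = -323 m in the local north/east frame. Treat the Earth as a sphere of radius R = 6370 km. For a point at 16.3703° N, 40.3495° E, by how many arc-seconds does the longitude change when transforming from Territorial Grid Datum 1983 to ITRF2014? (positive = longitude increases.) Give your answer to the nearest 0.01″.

At latitude 16.3703°, cos φ = 0.959460.
One radian of longitude at latitude φ spans R cos φ, so Δλ = ΔE / (R cos φ) = -323.0 / (6370000 × 0.959460) = -5.2849e-05 rad = -10.901″.

Δλ = -10.90″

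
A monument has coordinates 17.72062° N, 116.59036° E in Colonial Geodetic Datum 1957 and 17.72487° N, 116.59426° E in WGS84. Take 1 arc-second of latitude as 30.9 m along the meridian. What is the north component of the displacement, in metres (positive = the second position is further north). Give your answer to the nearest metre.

ΔN = 473 m

Δφ = 17.72487° − 17.72062° = +0.00425°; Δλ = 116.59426° − 116.59036° = +0.00390°.
1° of latitude = 3600 × 30.90 = 111240 m.
ΔN = Δφ × 111240 = 472.8 m; ΔE = Δλ × 111240 × cos(17.72062°) = +0.00390 × 111240 × 0.952552 = 413.3 m.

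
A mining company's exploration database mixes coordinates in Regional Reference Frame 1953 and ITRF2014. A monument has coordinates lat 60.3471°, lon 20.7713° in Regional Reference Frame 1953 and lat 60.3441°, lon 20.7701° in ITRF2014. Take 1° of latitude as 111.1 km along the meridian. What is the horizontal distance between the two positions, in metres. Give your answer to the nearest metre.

340 m

Δφ = 60.3441° − 60.3471° = -0.0030°; Δλ = 20.7701° − 20.7713° = -0.0012°.
ΔN = Δφ × 111100 = -333.3 m; ΔE = Δλ × 111100 × cos(60.3471°) = -0.0012 × 111100 × 0.494744 = -66.0 m.
Distance = √(ΔE² + ΔN²) = √((-66.0)² + (-333.3)²) = 339.8 m.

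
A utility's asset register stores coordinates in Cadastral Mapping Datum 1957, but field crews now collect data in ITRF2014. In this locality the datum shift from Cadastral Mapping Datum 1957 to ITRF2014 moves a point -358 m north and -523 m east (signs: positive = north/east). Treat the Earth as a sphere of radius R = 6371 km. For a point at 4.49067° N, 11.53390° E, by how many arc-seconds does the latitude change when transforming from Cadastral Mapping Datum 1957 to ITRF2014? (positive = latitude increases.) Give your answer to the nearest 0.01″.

Δφ = -11.59″

On a sphere of radius R, 1 rad of latitude = R, so Δφ = ΔN / R = -358.0 / 6371000 = -5.6192e-05 rad = -11.590″.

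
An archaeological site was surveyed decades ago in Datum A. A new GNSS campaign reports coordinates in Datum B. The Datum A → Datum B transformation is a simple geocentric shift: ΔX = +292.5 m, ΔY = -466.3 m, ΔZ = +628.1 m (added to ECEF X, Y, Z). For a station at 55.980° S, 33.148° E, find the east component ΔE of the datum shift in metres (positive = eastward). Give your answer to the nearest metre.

ΔE = -550 m

At φ = -55.980°, λ = 33.148°: sin φ = -0.828842, cos φ = 0.559482, sin λ = 0.546804, cos λ = 0.837261.
ΔE = −sin λ·ΔX + cos λ·ΔY = −(0.546804)·(292.5) + (0.837261)·(-466.3) = -550.35 m.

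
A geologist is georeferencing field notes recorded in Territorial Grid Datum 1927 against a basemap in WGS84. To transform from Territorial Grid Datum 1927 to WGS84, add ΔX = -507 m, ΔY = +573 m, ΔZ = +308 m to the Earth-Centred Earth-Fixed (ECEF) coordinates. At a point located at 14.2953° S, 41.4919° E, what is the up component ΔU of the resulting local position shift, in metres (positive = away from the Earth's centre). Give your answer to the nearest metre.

At φ = -14.2953°, λ = 41.4919°: sin φ = -0.246920, cos φ = 0.969036, sin λ = 0.662514, cos λ = 0.749049.
ΔU = cos φ cos λ·ΔX + cos φ sin λ·ΔY + sin φ·ΔZ = (0.969036)(0.749049)(-507) + (0.969036)(0.662514)(573) + (-0.246920)(308) = -76.19 m.

ΔU = -76 m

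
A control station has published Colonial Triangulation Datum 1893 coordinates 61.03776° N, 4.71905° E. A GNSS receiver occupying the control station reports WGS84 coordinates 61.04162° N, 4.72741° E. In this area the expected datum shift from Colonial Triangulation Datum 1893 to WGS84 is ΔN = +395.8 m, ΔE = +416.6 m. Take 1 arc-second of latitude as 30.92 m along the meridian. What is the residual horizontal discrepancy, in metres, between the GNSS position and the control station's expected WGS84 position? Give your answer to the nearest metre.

Observed coordinate differences: Δφ = +0.00386°, Δλ = +0.00836°.
Converting to metres (1° lat = 111312 m, cos φ = 0.484233): observed ΔN = 429.7 m, observed ΔE = 450.6 m.
Subtracting the expected shift leaves a residual of 429.7 − (395.8) = 33.9 m north and 450.6 − (416.6) = 34.0 m east.
Residual distance = √(33.9² + 34.0²) = 48.0 m.

48 m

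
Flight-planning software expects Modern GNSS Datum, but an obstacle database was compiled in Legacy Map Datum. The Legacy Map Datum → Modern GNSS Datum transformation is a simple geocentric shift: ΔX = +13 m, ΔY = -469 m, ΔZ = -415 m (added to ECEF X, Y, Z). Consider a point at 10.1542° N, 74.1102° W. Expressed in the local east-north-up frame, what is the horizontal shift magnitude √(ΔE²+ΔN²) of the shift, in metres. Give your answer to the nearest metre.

502 m

At φ = 10.1542°, λ = -74.1102°: sin φ = 0.176298, cos φ = 0.984337, sin λ = -0.961790, cos λ = 0.273788.
ΔE = −sin λ·ΔX + cos λ·ΔY = −(-0.961790)·(13) + (0.273788)·(-469) = -115.90 m.
ΔN = −sin φ cos λ·ΔX − sin φ sin λ·ΔY + cos φ·ΔZ = −(0.176298)(0.273788)(13) − (0.176298)(-0.961790)(-469) + (0.984337)(-415) = -488.65 m.
Horizontal magnitude = √(ΔE² + ΔN²) = √((-115.90)² + (-488.65)²) = 502.21 m.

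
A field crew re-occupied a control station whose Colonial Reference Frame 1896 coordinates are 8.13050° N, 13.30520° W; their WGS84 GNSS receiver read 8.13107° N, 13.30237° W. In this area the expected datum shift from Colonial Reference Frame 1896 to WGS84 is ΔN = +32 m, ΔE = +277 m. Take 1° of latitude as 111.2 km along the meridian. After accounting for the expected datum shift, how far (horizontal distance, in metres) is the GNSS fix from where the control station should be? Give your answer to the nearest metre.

Observed coordinate differences: Δφ = +0.00057°, Δλ = +0.00283°.
Converting to metres (1° lat = 111200 m, cos φ = 0.989949): observed ΔN = 63.4 m, observed ΔE = 311.5 m.
Subtracting the expected shift leaves a residual of 63.4 − (32) = 31.4 m north and 311.5 − (277) = 34.5 m east.
Residual distance = √(31.4² + 34.5²) = 46.7 m.

47 m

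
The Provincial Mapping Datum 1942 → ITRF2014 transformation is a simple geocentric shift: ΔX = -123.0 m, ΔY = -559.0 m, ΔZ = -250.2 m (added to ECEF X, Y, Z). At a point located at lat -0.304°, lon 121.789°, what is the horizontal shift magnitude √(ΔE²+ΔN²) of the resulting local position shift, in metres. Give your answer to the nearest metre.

472 m

At φ = -0.304°, λ = 121.789°: sin φ = -0.005306, cos φ = 0.999986, sin λ = 0.849994, cos λ = -0.526793.
ΔE = −sin λ·ΔX + cos λ·ΔY = −(0.849994)·(-123.0) + (-0.526793)·(-559.0) = 399.03 m.
ΔN = −sin φ cos λ·ΔX − sin φ sin λ·ΔY + cos φ·ΔZ = −(-0.005306)(-0.526793)(-123.0) − (-0.005306)(0.849994)(-559.0) + (0.999986)(-250.2) = -252.37 m.
Horizontal magnitude = √(ΔE² + ΔN²) = √(399.03² + (-252.37)²) = 472.14 m.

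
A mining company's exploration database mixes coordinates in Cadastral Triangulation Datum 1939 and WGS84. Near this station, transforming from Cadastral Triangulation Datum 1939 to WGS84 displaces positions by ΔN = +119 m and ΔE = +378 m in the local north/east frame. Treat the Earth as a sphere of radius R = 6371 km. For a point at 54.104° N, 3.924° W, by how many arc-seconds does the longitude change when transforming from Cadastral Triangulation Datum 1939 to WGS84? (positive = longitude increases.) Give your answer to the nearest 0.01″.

Δλ = 20.87″

At latitude 54.104°, cos φ = 0.586316.
One radian of longitude at latitude φ spans R cos φ, so Δλ = ΔE / (R cos φ) = 378.0 / (6371000 × 0.586316) = 1.0119e-04 rad = 20.873″.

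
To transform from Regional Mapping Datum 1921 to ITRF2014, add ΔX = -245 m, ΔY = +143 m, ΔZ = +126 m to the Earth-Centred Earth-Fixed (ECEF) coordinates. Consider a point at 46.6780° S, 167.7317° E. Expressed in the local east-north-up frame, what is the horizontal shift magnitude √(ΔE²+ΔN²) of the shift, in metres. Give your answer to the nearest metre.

296 m

The local east axis at (φ, λ) is (−sin λ, cos λ, 0), so ΔE = −sin(167.7317°)·(-245) + cos(167.7317°)·143 = -87.67 m.
The local north axis is (−sin φ cos λ, −sin φ sin λ, cos φ), giving ΔN = 174.169 + 22.106 + 86.448 = 282.72 m.
Horizontal magnitude = √(ΔE² + ΔN²) = √((-87.67)² + 282.72²) = 296.01 m.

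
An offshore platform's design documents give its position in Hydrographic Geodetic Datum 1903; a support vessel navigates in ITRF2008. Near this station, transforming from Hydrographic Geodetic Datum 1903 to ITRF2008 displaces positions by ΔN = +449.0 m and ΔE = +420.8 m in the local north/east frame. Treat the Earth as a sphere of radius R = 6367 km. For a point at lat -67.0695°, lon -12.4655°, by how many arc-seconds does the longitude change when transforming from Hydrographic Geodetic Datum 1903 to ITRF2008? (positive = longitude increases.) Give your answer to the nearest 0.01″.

Δλ = 34.99″

At latitude -67.0695°, cos φ = 0.389614.
One radian of longitude at latitude φ spans R cos φ, so Δλ = ΔE / (R cos φ) = 420.8 / (6367000 × 0.389614) = 1.6963e-04 rad = 34.989″.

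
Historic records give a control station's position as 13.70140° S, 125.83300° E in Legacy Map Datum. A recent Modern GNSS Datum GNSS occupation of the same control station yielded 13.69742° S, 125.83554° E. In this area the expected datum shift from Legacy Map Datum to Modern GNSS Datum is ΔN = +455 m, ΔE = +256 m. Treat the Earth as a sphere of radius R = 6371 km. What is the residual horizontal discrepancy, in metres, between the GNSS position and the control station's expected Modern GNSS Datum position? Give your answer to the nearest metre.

22 m

Observed coordinate differences: Δφ = +0.00398°, Δλ = +0.00254°.
Converting to metres (1° lat = 111195 m, cos φ = 0.971543): observed ΔN = 442.6 m, observed ΔE = 274.4 m.
Subtracting the expected shift leaves a residual of 442.6 − (455) = -12.4 m north and 274.4 − (256) = 18.4 m east.
Residual distance = √((-12.4)² + 18.4²) = 22.2 m.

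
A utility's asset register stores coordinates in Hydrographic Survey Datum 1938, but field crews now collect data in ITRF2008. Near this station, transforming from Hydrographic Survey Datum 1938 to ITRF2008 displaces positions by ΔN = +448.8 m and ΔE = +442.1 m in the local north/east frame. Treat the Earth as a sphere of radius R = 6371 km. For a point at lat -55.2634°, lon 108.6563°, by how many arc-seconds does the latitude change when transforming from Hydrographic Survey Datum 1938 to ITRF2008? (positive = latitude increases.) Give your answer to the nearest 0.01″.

On a sphere of radius R, 1 rad of latitude = R, so Δφ = ΔN / R = 448.8 / 6371000 = 7.0444e-05 rad = 14.530″.

Δφ = 14.53″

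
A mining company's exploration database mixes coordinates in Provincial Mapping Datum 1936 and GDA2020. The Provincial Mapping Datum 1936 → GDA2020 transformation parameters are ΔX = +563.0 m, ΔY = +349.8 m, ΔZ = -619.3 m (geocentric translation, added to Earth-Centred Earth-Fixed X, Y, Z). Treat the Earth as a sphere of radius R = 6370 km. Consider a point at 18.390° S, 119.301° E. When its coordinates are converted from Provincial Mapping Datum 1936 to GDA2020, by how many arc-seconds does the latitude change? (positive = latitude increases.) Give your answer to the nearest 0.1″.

sin φ = -0.315483, cos φ = 0.948931, sin λ = 0.872061, cos λ = -0.489398.
North component: ΔN = −sin φ cos λ·ΔX − sin φ sin λ·ΔY + cos φ·ΔZ = −(-0.315483)(-0.489398)(563.0) − (-0.315483)(0.872061)(349.8) + (0.948931)(-619.3) = -578.36 m.
1° of latitude spans πR/180 = 111177 m, so Δφ = -578.36 / 111177 × 3600 = -18.728″.

Δφ = -18.7″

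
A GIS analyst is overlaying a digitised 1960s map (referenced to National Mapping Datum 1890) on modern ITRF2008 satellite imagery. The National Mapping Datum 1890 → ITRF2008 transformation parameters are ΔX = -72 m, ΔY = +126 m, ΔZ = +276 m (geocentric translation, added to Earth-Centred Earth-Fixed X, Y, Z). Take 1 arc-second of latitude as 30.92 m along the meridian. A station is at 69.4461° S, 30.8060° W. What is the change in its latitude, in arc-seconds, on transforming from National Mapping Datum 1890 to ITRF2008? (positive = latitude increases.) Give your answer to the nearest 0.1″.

sin φ = -0.936342, cos φ = 0.351088, sin λ = -0.512133, cos λ = 0.858906.
North component: ΔN = −sin φ cos λ·ΔX − sin φ sin λ·ΔY + cos φ·ΔZ = −(-0.936342)(0.858906)(-72) − (-0.936342)(-0.512133)(126) + (0.351088)(276) = -21.43 m.
1° of latitude spans 3600 × 30.92 = 111312 m, so Δφ = -21.43 / 111312 × 3600 = -0.693″.

Δφ = -0.7″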